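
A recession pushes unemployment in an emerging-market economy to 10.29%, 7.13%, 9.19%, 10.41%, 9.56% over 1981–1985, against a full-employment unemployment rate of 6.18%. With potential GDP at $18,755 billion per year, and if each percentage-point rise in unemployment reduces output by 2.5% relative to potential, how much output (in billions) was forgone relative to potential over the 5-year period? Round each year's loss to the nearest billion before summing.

Year 1981: gap = -2.5 × (10.29 - 6.18) = -10.275%, loss ≈ 18755 × 10.275/100 ≈ 1927.
Year 1982: gap = -2.5 × (7.13 - 6.18) = -2.375%, loss ≈ 18755 × 2.375/100 ≈ 445.
Year 1983: gap = -2.5 × (9.19 - 6.18) = -7.525%, loss ≈ 18755 × 7.525/100 ≈ 1411.
Year 1984: gap = -2.5 × (10.41 - 6.18) = -10.575%, loss ≈ 18755 × 10.575/100 ≈ 1983.
Year 1985: gap = -2.5 × (9.56 - 6.18) = -8.45%, loss ≈ 18755 × 8.45/100 ≈ 1585.
Total lost output = 1927 + 445 + 1411 + 1983 + 1585 = 7351 billion.

$7,351 billion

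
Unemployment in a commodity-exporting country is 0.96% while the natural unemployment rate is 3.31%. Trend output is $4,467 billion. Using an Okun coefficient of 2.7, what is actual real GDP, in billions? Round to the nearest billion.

Unemployment gap = 0.96 - 3.31 = -2.35 points, so the output gap is -2.7 × (-2.35) = 6.345%.
Actual GDP = 4467 × (1 + 6.345/100) = 4467 × 1.06345 ≈ 4750 billion.

$4,750 billion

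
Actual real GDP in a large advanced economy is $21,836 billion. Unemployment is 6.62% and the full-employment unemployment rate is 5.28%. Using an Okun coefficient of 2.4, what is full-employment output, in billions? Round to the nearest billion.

Unemployment gap = 6.62 - 5.28 = 1.34 points, so output gap = -2.4 × 1.34 = -3.216%.
Since Y = Y* × (1 + gap/100), Y* = 21836/0.96784 ≈ 22562 billion.

$22,562 billion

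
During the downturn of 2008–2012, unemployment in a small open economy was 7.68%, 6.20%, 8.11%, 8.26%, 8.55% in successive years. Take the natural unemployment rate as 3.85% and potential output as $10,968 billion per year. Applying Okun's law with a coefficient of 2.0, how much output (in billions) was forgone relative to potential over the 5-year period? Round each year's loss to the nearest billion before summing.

Year 2008: gap = -2.0 × (7.68 - 3.85) = -7.66%, loss ≈ 10968 × 7.66/100 ≈ 840.
Year 2009: gap = -2.0 × (6.2 - 3.85) = -4.7%, loss ≈ 10968 × 4.7/100 ≈ 515.
Year 2010: gap = -2.0 × (8.11 - 3.85) = -8.52%, loss ≈ 10968 × 8.52/100 ≈ 934.
Year 2011: gap = -2.0 × (8.26 - 3.85) = -8.82%, loss ≈ 10968 × 8.82/100 ≈ 967.
Year 2012: gap = -2.0 × (8.55 - 3.85) = -9.4%, loss ≈ 10968 × 9.4/100 ≈ 1031.
Total lost output = 840 + 515 + 934 + 967 + 1031 = 4287 billion.

$4,287 billion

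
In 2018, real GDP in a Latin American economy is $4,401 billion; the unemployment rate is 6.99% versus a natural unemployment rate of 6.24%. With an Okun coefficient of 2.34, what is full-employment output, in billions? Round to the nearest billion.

$4,480 billion

Unemployment gap = 6.99 - 6.24 = 0.75 points, so output gap = -2.34 × 0.75 = -1.755%.
Since Y = Y* × (1 + gap/100), Y* = 4401/0.98245 ≈ 4480 billion.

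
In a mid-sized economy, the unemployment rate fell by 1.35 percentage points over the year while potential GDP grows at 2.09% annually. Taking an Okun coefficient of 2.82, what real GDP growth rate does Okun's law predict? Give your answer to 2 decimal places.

5.90%

Growth-rate Okun's law: g_Y = g_Y* - β × Δu.
g_Y = 2.09 - 2.82 × (-1.35) = 2.09 + 3.807 = 5.897%, i.e. 5.90% to 2 d.p.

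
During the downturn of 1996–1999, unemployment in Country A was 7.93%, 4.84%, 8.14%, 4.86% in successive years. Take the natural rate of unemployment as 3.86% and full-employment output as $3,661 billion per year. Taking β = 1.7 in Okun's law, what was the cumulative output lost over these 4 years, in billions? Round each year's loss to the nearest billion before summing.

$642 billion

Year 1996: gap = -1.7 × (7.93 - 3.86) = -6.919%, loss ≈ 3661 × 6.919/100 ≈ 253.
Year 1997: gap = -1.7 × (4.84 - 3.86) = -1.666%, loss ≈ 3661 × 1.666/100 ≈ 61.
Year 1998: gap = -1.7 × (8.14 - 3.86) = -7.276%, loss ≈ 3661 × 7.276/100 ≈ 266.
Year 1999: gap = -1.7 × (4.86 - 3.86) = -1.7%, loss ≈ 3661 × 1.7/100 ≈ 62.
Total lost output = 253 + 61 + 266 + 62 = 642 billion.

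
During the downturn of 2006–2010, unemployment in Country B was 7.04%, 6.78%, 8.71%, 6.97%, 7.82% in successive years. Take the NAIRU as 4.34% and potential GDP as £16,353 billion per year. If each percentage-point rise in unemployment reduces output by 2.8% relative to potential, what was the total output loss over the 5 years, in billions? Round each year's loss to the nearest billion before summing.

£7,151 billion

Year 2006: gap = -2.8 × (7.04 - 4.34) = -7.56%, loss ≈ 16353 × 7.56/100 ≈ 1236.
Year 2007: gap = -2.8 × (6.78 - 4.34) = -6.832%, loss ≈ 16353 × 6.832/100 ≈ 1117.
Year 2008: gap = -2.8 × (8.71 - 4.34) = -12.236%, loss ≈ 16353 × 12.236/100 ≈ 2001.
Year 2009: gap = -2.8 × (6.97 - 4.34) = -7.364%, loss ≈ 16353 × 7.364/100 ≈ 1204.
Year 2010: gap = -2.8 × (7.82 - 4.34) = -9.744%, loss ≈ 16353 × 9.744/100 ≈ 1593.
Total lost output = 1236 + 1117 + 2001 + 1204 + 1593 = 7151 billion.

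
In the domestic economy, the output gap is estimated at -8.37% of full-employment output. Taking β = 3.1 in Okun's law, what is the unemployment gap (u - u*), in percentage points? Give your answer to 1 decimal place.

Okun's law: output gap = -β × (u - u*), so u - u* = -(output gap)/β.
u - u* = -(-8.37)/3.1 = 2.7 percentage points.

2.7 percentage points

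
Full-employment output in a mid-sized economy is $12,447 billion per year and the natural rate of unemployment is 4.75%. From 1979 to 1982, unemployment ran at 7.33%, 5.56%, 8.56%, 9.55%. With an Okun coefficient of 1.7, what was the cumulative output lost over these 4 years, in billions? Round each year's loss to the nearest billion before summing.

Year 1979: gap = -1.7 × (7.33 - 4.75) = -4.386%, loss ≈ 12447 × 4.386/100 ≈ 546.
Year 1980: gap = -1.7 × (5.56 - 4.75) = -1.377%, loss ≈ 12447 × 1.377/100 ≈ 171.
Year 1981: gap = -1.7 × (8.56 - 4.75) = -6.477%, loss ≈ 12447 × 6.477/100 ≈ 806.
Year 1982: gap = -1.7 × (9.55 - 4.75) = -8.16%, loss ≈ 12447 × 8.16/100 ≈ 1016.
Total lost output = 546 + 171 + 806 + 1016 = 2539 billion.

$2,539 billion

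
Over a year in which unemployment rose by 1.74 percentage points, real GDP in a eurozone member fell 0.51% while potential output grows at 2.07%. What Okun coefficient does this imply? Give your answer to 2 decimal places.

Growth form: g_Y = g_Y* - β × Δu, so β = (g_Y* - g_Y)/Δu.
β = (2.07 + 0.51)/1.74 = 2.58/1.74 = 1.48.

β ≈ 1.48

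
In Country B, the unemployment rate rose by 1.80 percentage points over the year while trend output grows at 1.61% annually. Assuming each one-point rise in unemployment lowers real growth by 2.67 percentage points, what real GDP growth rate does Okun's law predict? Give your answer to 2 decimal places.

Growth-rate Okun's law: g_Y = g_Y* - β × Δu.
g_Y = 1.61 - 2.67 × (1.80) = 1.61 - 4.806 = -3.196%, i.e. -3.20% to 2 d.p.

-3.20%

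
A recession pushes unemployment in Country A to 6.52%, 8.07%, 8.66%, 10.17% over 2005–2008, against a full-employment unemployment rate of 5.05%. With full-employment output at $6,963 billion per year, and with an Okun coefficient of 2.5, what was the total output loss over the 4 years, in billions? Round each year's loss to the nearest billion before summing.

Year 2005: gap = -2.5 × (6.52 - 5.05) = -3.675%, loss ≈ 6963 × 3.675/100 ≈ 256.
Year 2006: gap = -2.5 × (8.07 - 5.05) = -7.55%, loss ≈ 6963 × 7.55/100 ≈ 526.
Year 2007: gap = -2.5 × (8.66 - 5.05) = -9.025%, loss ≈ 6963 × 9.025/100 ≈ 628.
Year 2008: gap = -2.5 × (10.17 - 5.05) = -12.8%, loss ≈ 6963 × 12.8/100 ≈ 891.
Total lost output = 256 + 526 + 628 + 891 = 2301 billion.

$2,301 billion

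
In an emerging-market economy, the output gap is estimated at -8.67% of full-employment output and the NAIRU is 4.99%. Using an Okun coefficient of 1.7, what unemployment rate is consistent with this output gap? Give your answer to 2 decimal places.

10.09%

From Okun's law, u - u* = -(output gap)/β = -(-8.67)/1.7 = 5.1 points.
So u = 4.99 + 5.1 = 10.09%.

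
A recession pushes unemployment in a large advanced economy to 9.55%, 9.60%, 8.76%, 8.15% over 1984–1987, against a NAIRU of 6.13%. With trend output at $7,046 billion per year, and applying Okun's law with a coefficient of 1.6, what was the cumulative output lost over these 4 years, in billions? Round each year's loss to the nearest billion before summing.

$1,301 billion

Year 1984: gap = -1.6 × (9.55 - 6.13) = -5.472%, loss ≈ 7046 × 5.472/100 ≈ 386.
Year 1985: gap = -1.6 × (9.6 - 6.13) = -5.552%, loss ≈ 7046 × 5.552/100 ≈ 391.
Year 1986: gap = -1.6 × (8.76 - 6.13) = -4.208%, loss ≈ 7046 × 4.208/100 ≈ 296.
Year 1987: gap = -1.6 × (8.15 - 6.13) = -3.232%, loss ≈ 7046 × 3.232/100 ≈ 228.
Total lost output = 386 + 391 + 296 + 228 = 1301 billion.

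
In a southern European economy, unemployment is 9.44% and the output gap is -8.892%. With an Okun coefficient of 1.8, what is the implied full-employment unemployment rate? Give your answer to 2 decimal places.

4.50%

From Okun's law, u - u* = -(output gap)/β = -(-8.892)/1.8 = 4.94 points.
So u* = 9.44 - 4.94 = 4.50%.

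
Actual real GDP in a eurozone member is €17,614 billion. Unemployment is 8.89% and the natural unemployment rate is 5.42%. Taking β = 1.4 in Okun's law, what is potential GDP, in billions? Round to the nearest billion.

Unemployment gap = 8.89 - 5.42 = 3.47 points, so output gap = -1.4 × 3.47 = -4.858%.
Since Y = Y* × (1 + gap/100), Y* = 17614/0.95142 ≈ 18513 billion.

€18,513 billion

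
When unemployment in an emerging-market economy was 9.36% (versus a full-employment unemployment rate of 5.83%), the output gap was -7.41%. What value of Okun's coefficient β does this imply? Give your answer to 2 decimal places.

Okun's law: output gap = -β × (u - u*).
-7.41 = -β × (9.36 - 5.83) = -β × 3.53, so β = 7.41/3.53 = 2.10.

β ≈ 2.10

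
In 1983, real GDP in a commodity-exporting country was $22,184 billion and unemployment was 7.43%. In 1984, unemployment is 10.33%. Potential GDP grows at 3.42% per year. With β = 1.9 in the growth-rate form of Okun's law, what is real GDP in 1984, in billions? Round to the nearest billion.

Δu = 10.33 - 7.43 = 2.9 points.
Okun's law (growth form): g_Y = g_Y* - β × Δu = 3.42 - 1.9 × (2.90) = 3.42 - 5.51 = -2.09%.
Real GDP in the next year = 22184 × (1 - 2.09/100) = 22184 × 0.9791 ≈ 21720 billion.

$21,720 billion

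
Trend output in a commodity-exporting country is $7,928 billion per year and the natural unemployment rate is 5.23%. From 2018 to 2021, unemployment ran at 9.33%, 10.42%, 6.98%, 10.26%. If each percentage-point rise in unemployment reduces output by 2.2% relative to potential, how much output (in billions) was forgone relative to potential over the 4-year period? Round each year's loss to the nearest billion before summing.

$2,802 billion

Year 2018: gap = -2.2 × (9.33 - 5.23) = -9.02%, loss ≈ 7928 × 9.02/100 ≈ 715.
Year 2019: gap = -2.2 × (10.42 - 5.23) = -11.418%, loss ≈ 7928 × 11.418/100 ≈ 905.
Year 2020: gap = -2.2 × (6.98 - 5.23) = -3.85%, loss ≈ 7928 × 3.85/100 ≈ 305.
Year 2021: gap = -2.2 × (10.26 - 5.23) = -11.066%, loss ≈ 7928 × 11.066/100 ≈ 877.
Total lost output = 715 + 905 + 305 + 877 = 2802 billion.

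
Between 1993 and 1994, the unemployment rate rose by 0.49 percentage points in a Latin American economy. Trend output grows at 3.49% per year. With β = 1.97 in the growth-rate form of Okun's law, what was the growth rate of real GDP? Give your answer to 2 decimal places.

2.52%

Growth-rate Okun's law: g_Y = g_Y* - β × Δu.
g_Y = 3.49 - 1.97 × (0.49) = 3.49 - 0.9653 = 2.5247%, i.e. 2.52% to 2 d.p.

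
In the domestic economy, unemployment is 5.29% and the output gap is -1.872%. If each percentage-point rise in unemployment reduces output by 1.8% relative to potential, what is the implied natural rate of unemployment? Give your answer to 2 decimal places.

From Okun's law, u - u* = -(output gap)/β = -(-1.872)/1.8 = 1.04 points.
So u* = 5.29 - 1.04 = 4.25%.

4.25%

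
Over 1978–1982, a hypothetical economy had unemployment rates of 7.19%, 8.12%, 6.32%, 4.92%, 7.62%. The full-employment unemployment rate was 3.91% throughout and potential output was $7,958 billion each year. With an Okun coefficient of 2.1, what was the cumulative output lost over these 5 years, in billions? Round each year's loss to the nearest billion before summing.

$2,444 billion

Year 1978: gap = -2.1 × (7.19 - 3.91) = -6.888%, loss ≈ 7958 × 6.888/100 ≈ 548.
Year 1979: gap = -2.1 × (8.12 - 3.91) = -8.841%, loss ≈ 7958 × 8.841/100 ≈ 704.
Year 1980: gap = -2.1 × (6.32 - 3.91) = -5.061%, loss ≈ 7958 × 5.061/100 ≈ 403.
Year 1981: gap = -2.1 × (4.92 - 3.91) = -2.121%, loss ≈ 7958 × 2.121/100 ≈ 169.
Year 1982: gap = -2.1 × (7.62 - 3.91) = -7.791%, loss ≈ 7958 × 7.791/100 ≈ 620.
Total lost output = 548 + 704 + 403 + 169 + 620 = 2444 billion.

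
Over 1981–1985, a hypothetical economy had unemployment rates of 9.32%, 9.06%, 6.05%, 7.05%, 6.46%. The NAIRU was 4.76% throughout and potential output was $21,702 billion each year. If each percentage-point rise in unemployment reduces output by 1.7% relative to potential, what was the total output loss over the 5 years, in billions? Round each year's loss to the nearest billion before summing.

$5,216 billion

Year 1981: gap = -1.7 × (9.32 - 4.76) = -7.752%, loss ≈ 21702 × 7.752/100 ≈ 1682.
Year 1982: gap = -1.7 × (9.06 - 4.76) = -7.31%, loss ≈ 21702 × 7.31/100 ≈ 1586.
Year 1983: gap = -1.7 × (6.05 - 4.76) = -2.193%, loss ≈ 21702 × 2.193/100 ≈ 476.
Year 1984: gap = -1.7 × (7.05 - 4.76) = -3.893%, loss ≈ 21702 × 3.893/100 ≈ 845.
Year 1985: gap = -1.7 × (6.46 - 4.76) = -2.89%, loss ≈ 21702 × 2.89/100 ≈ 627.
Total lost output = 1682 + 1586 + 476 + 845 + 627 = 5216 billion.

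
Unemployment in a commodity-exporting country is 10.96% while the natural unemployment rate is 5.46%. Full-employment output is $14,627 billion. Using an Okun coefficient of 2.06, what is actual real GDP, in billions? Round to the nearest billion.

Unemployment gap = 10.96 - 5.46 = 5.5 points, so the output gap is -2.06 × 5.5 = -11.33%.
Actual GDP = 14627 × (1 - 11.33/100) = 14627 × 0.8867 ≈ 12970 billion.

$12,970 billion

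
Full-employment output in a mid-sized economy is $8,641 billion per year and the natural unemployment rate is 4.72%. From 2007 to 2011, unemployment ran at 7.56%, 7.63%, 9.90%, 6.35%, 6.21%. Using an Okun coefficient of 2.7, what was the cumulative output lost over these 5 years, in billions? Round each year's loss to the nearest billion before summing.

Year 2007: gap = -2.7 × (7.56 - 4.72) = -7.668%, loss ≈ 8641 × 7.668/100 ≈ 663.
Year 2008: gap = -2.7 × (7.63 - 4.72) = -7.857%, loss ≈ 8641 × 7.857/100 ≈ 679.
Year 2009: gap = -2.7 × (9.9 - 4.72) = -13.986%, loss ≈ 8641 × 13.986/100 ≈ 1209.
Year 2010: gap = -2.7 × (6.35 - 4.72) = -4.401%, loss ≈ 8641 × 4.401/100 ≈ 380.
Year 2011: gap = -2.7 × (6.21 - 4.72) = -4.023%, loss ≈ 8641 × 4.023/100 ≈ 348.
Total lost output = 663 + 679 + 1209 + 380 + 348 = 3279 billion.

$3,279 billion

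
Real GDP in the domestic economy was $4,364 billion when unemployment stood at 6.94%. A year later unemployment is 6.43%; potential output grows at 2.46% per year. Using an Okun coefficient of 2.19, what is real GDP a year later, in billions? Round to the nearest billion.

$4,520 billion

Δu = 6.43 - 6.94 = -0.51 points.
Okun's law (growth form): g_Y = g_Y* - β × Δu = 2.46 - 2.19 × (-0.51) = 2.46 + 1.1169 = 3.5769%.
Real GDP in the next year = 4364 × (1 + 3.5769/100) = 4364 × 1.035769 ≈ 4520 billion.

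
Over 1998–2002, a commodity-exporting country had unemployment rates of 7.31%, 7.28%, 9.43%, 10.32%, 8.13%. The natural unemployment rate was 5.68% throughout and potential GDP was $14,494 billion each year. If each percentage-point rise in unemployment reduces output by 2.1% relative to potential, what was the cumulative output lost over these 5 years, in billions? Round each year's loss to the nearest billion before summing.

$4,282 billion

Year 1998: gap = -2.1 × (7.31 - 5.68) = -3.423%, loss ≈ 14494 × 3.423/100 ≈ 496.
Year 1999: gap = -2.1 × (7.28 - 5.68) = -3.36%, loss ≈ 14494 × 3.36/100 ≈ 487.
Year 2000: gap = -2.1 × (9.43 - 5.68) = -7.875%, loss ≈ 14494 × 7.875/100 ≈ 1141.
Year 2001: gap = -2.1 × (10.32 - 5.68) = -9.744%, loss ≈ 14494 × 9.744/100 ≈ 1412.
Year 2002: gap = -2.1 × (8.13 - 5.68) = -5.145%, loss ≈ 14494 × 5.145/100 ≈ 746.
Total lost output = 496 + 487 + 1141 + 1412 + 746 = 4282 billion.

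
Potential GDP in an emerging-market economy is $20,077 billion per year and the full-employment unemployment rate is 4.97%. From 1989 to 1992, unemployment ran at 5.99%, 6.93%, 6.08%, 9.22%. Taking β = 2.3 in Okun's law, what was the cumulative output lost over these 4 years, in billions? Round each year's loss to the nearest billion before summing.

$3,852 billion

Year 1989: gap = -2.3 × (5.99 - 4.97) = -2.346%, loss ≈ 20077 × 2.346/100 ≈ 471.
Year 1990: gap = -2.3 × (6.93 - 4.97) = -4.508%, loss ≈ 20077 × 4.508/100 ≈ 905.
Year 1991: gap = -2.3 × (6.08 - 4.97) = -2.553%, loss ≈ 20077 × 2.553/100 ≈ 513.
Year 1992: gap = -2.3 × (9.22 - 4.97) = -9.775%, loss ≈ 20077 × 9.775/100 ≈ 1963.
Total lost output = 471 + 905 + 513 + 1963 = 3852 billion.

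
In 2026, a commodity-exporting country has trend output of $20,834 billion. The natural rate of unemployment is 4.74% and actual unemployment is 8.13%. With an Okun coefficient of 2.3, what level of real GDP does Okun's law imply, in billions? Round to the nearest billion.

$19,210 billion

Unemployment gap = 8.13 - 4.74 = 3.39 points, so the output gap is -2.3 × 3.39 = -7.797%.
Actual GDP = 20834 × (1 - 7.797/100) = 20834 × 0.92203 ≈ 19210 billion.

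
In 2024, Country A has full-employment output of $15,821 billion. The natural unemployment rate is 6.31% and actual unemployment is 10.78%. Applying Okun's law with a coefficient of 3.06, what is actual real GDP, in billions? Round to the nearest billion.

Unemployment gap = 10.78 - 6.31 = 4.47 points, so the output gap is -3.06 × 4.47 = -13.6782%.
Actual GDP = 15821 × (1 - 13.6782/100) = 15821 × 0.863218 ≈ 13657 billion.

$13,657 billion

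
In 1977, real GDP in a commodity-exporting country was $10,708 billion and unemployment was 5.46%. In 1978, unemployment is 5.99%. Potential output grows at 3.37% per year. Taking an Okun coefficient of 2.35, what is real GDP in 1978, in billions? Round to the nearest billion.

$10,935 billion

Δu = 5.99 - 5.46 = 0.53 points.
Okun's law (growth form): g_Y = g_Y* - β × Δu = 3.37 - 2.35 × (0.53) = 3.37 - 1.2455 = 2.1245%.
Real GDP in the next year = 10708 × (1 + 2.1245/100) = 10708 × 1.021245 ≈ 10935 billion.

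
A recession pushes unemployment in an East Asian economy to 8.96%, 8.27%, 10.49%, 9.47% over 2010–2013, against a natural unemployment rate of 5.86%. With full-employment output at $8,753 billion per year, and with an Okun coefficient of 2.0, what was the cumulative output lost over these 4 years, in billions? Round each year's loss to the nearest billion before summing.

$2,408 billion

Year 2010: gap = -2.0 × (8.96 - 5.86) = -6.2%, loss ≈ 8753 × 6.2/100 ≈ 543.
Year 2011: gap = -2.0 × (8.27 - 5.86) = -4.82%, loss ≈ 8753 × 4.82/100 ≈ 422.
Year 2012: gap = -2.0 × (10.49 - 5.86) = -9.26%, loss ≈ 8753 × 9.26/100 ≈ 811.
Year 2013: gap = -2.0 × (9.47 - 5.86) = -7.22%, loss ≈ 8753 × 7.22/100 ≈ 632.
Total lost output = 543 + 422 + 811 + 632 = 2408 billion.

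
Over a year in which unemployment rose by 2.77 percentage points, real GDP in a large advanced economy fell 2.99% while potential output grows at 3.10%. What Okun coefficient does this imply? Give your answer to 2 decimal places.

Growth form: g_Y = g_Y* - β × Δu, so β = (g_Y* - g_Y)/Δu.
β = (3.1 + 2.99)/2.77 = 6.09/2.77 = 2.20.

β ≈ 2.20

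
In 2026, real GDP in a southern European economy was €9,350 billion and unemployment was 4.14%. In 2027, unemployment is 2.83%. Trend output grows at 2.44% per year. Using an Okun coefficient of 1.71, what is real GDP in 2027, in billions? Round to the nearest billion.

Δu = 2.83 - 4.14 = -1.31 points.
Okun's law (growth form): g_Y = g_Y* - β × Δu = 2.44 - 1.71 × (-1.31) = 2.44 + 2.2401 = 4.6801%.
Real GDP in the next year = 9350 × (1 + 4.6801/100) = 9350 × 1.046801 ≈ 9788 billion.

€9,788 billion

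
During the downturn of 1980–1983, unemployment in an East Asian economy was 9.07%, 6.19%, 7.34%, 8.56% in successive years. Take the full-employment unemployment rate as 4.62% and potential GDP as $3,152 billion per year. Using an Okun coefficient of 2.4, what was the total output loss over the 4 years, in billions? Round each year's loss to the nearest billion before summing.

$960 billion

Year 1980: gap = -2.4 × (9.07 - 4.62) = -10.68%, loss ≈ 3152 × 10.68/100 ≈ 337.
Year 1981: gap = -2.4 × (6.19 - 4.62) = -3.768%, loss ≈ 3152 × 3.768/100 ≈ 119.
Year 1982: gap = -2.4 × (7.34 - 4.62) = -6.528%, loss ≈ 3152 × 6.528/100 ≈ 206.
Year 1983: gap = -2.4 × (8.56 - 4.62) = -9.456%, loss ≈ 3152 × 9.456/100 ≈ 298.
Total lost output = 337 + 119 + 206 + 298 = 960 billion.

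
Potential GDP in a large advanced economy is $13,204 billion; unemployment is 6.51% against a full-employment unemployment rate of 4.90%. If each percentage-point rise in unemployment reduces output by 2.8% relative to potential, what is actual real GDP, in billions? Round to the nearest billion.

Unemployment gap = 6.51 - 4.9 = 1.61 points, so the output gap is -2.8 × 1.61 = -4.508%.
Actual GDP = 13204 × (1 - 4.508/100) = 13204 × 0.95492 ≈ 12609 billion.

$12,609 billion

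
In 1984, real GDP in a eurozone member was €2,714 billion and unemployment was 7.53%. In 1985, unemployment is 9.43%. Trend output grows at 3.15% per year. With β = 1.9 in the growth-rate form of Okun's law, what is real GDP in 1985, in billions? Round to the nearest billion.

€2,702 billion

Δu = 9.43 - 7.53 = 1.9 points.
Okun's law (growth form): g_Y = g_Y* - β × Δu = 3.15 - 1.9 × (1.90) = 3.15 - 3.61 = -0.46%.
Real GDP in the next year = 2714 × (1 - 0.46/100) = 2714 × 0.9954 ≈ 2702 billion.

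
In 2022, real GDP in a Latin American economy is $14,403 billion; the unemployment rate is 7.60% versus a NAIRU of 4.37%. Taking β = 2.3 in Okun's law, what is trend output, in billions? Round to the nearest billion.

Unemployment gap = 7.6 - 4.37 = 3.23 points, so output gap = -2.3 × 3.23 = -7.429%.
Since Y = Y* × (1 + gap/100), Y* = 14403/0.92571 ≈ 15559 billion.

$15,559 billion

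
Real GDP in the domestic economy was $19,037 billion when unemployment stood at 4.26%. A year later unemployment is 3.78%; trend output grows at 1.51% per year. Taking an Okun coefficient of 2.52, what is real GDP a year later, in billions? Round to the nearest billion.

$19,555 billion

Δu = 3.78 - 4.26 = -0.48 points.
Okun's law (growth form): g_Y = g_Y* - β × Δu = 1.51 - 2.52 × (-0.48) = 1.51 + 1.2096 = 2.7196%.
Real GDP in the next year = 19037 × (1 + 2.7196/100) = 19037 × 1.027196 ≈ 19555 billion.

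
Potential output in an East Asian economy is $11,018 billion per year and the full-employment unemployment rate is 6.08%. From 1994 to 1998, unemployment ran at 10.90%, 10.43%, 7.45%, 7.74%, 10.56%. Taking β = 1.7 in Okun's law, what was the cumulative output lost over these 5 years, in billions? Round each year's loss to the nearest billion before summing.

Year 1994: gap = -1.7 × (10.9 - 6.08) = -8.194%, loss ≈ 11018 × 8.194/100 ≈ 903.
Year 1995: gap = -1.7 × (10.43 - 6.08) = -7.395%, loss ≈ 11018 × 7.395/100 ≈ 815.
Year 1996: gap = -1.7 × (7.45 - 6.08) = -2.329%, loss ≈ 11018 × 2.329/100 ≈ 257.
Year 1997: gap = -1.7 × (7.74 - 6.08) = -2.822%, loss ≈ 11018 × 2.822/100 ≈ 311.
Year 1998: gap = -1.7 × (10.56 - 6.08) = -7.616%, loss ≈ 11018 × 7.616/100 ≈ 839.
Total lost output = 903 + 815 + 257 + 311 + 839 = 3125 billion.

$3,125 billion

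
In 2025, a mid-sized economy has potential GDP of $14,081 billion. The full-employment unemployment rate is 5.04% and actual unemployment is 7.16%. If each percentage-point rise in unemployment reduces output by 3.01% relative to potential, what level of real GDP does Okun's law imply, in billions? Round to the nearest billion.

Unemployment gap = 7.16 - 5.04 = 2.12 points, so the output gap is -3.01 × 2.12 = -6.3812%.
Actual GDP = 14081 × (1 - 6.3812/100) = 14081 × 0.936188 ≈ 13182 billion.

$13,182 billion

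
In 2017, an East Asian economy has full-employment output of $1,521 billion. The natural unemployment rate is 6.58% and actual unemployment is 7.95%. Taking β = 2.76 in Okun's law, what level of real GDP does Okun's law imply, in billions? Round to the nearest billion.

$1,463 billion

Unemployment gap = 7.95 - 6.58 = 1.37 points, so the output gap is -2.76 × 1.37 = -3.7812%.
Actual GDP = 1521 × (1 - 3.7812/100) = 1521 × 0.962188 ≈ 1463 billion.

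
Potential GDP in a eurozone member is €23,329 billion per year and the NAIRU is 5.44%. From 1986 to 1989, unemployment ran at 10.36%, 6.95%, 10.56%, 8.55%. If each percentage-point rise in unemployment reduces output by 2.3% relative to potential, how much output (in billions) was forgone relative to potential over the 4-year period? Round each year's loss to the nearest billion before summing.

€7,866 billion

Year 1986: gap = -2.3 × (10.36 - 5.44) = -11.316%, loss ≈ 23329 × 11.316/100 ≈ 2640.
Year 1987: gap = -2.3 × (6.95 - 5.44) = -3.473%, loss ≈ 23329 × 3.473/100 ≈ 810.
Year 1988: gap = -2.3 × (10.56 - 5.44) = -11.776%, loss ≈ 23329 × 11.776/100 ≈ 2747.
Year 1989: gap = -2.3 × (8.55 - 5.44) = -7.153%, loss ≈ 23329 × 7.153/100 ≈ 1669.
Total lost output = 2640 + 810 + 2747 + 1669 = 7866 billion.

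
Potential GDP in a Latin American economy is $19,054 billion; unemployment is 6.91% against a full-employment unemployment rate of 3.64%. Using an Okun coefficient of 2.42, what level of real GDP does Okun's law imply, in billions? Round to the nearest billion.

Unemployment gap = 6.91 - 3.64 = 3.27 points, so the output gap is -2.42 × 3.27 = -7.9134%.
Actual GDP = 19054 × (1 - 7.9134/100) = 19054 × 0.920866 ≈ 17546 billion.

$17,546 billion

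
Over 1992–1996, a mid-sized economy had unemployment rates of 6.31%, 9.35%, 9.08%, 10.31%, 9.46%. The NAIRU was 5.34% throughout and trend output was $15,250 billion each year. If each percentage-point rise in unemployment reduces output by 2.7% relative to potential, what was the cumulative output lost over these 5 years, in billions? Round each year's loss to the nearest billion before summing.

$7,332 billion

Year 1992: gap = -2.7 × (6.31 - 5.34) = -2.619%, loss ≈ 15250 × 2.619/100 ≈ 399.
Year 1993: gap = -2.7 × (9.35 - 5.34) = -10.827%, loss ≈ 15250 × 10.827/100 ≈ 1651.
Year 1994: gap = -2.7 × (9.08 - 5.34) = -10.098%, loss ≈ 15250 × 10.098/100 ≈ 1540.
Year 1995: gap = -2.7 × (10.31 - 5.34) = -13.419%, loss ≈ 15250 × 13.419/100 ≈ 2046.
Year 1996: gap = -2.7 × (9.46 - 5.34) = -11.124%, loss ≈ 15250 × 11.124/100 ≈ 1696.
Total lost output = 399 + 1651 + 1540 + 2046 + 1696 = 7332 billion.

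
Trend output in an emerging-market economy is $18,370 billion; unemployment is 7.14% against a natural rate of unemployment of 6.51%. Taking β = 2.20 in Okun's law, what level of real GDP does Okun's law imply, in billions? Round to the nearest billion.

Unemployment gap = 7.14 - 6.51 = 0.63 points, so the output gap is -2.2 × 0.63 = -1.386%.
Actual GDP = 18370 × (1 - 1.386/100) = 18370 × 0.98614 ≈ 18115 billion.

$18,115 billion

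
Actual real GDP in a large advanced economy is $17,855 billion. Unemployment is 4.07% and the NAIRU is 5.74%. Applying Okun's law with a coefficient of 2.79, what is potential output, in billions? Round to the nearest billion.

Unemployment gap = 4.07 - 5.74 = -1.67 points, so output gap = -2.79 × (-1.67) = 4.6593%.
Since Y = Y* × (1 + gap/100), Y* = 17855/1.046593 ≈ 17060 billion.

$17,060 billion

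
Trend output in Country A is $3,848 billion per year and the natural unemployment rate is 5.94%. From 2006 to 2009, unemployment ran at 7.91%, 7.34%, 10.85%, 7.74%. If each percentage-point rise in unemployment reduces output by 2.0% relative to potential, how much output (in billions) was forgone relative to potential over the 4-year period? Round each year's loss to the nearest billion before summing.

Year 2006: gap = -2.0 × (7.91 - 5.94) = -3.94%, loss ≈ 3848 × 3.94/100 ≈ 152.
Year 2007: gap = -2.0 × (7.34 - 5.94) = -2.8%, loss ≈ 3848 × 2.8/100 ≈ 108.
Year 2008: gap = -2.0 × (10.85 - 5.94) = -9.82%, loss ≈ 3848 × 9.82/100 ≈ 378.
Year 2009: gap = -2.0 × (7.74 - 5.94) = -3.6%, loss ≈ 3848 × 3.6/100 ≈ 139.
Total lost output = 152 + 108 + 378 + 139 = 777 billion.

$777 billion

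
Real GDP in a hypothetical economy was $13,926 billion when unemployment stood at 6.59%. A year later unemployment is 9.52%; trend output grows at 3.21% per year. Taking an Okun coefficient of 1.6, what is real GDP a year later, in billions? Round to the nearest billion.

$13,720 billion

Δu = 9.52 - 6.59 = 2.93 points.
Okun's law (growth form): g_Y = g_Y* - β × Δu = 3.21 - 1.6 × (2.93) = 3.21 - 4.688 = -1.478%.
Real GDP in the next year = 13926 × (1 - 1.478/100) = 13926 × 0.98522 ≈ 13720 billion.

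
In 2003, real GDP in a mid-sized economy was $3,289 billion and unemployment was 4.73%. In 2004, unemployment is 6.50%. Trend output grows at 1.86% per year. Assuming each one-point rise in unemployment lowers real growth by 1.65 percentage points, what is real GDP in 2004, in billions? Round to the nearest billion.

Δu = 6.5 - 4.73 = 1.77 points.
Okun's law (growth form): g_Y = g_Y* - β × Δu = 1.86 - 1.65 × (1.77) = 1.86 - 2.9205 = -1.0605%.
Real GDP in the next year = 3289 × (1 - 1.0605/100) = 3289 × 0.989395 ≈ 3254 billion.

$3,254 billion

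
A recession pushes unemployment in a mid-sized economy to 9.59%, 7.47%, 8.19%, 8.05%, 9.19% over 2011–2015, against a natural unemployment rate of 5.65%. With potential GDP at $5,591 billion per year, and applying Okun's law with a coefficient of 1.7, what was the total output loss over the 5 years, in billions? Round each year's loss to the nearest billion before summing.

$1,352 billion

Year 2011: gap = -1.7 × (9.59 - 5.65) = -6.698%, loss ≈ 5591 × 6.698/100 ≈ 374.
Year 2012: gap = -1.7 × (7.47 - 5.65) = -3.094%, loss ≈ 5591 × 3.094/100 ≈ 173.
Year 2013: gap = -1.7 × (8.19 - 5.65) = -4.318%, loss ≈ 5591 × 4.318/100 ≈ 241.
Year 2014: gap = -1.7 × (8.05 - 5.65) = -4.08%, loss ≈ 5591 × 4.08/100 ≈ 228.
Year 2015: gap = -1.7 × (9.19 - 5.65) = -6.018%, loss ≈ 5591 × 6.018/100 ≈ 336.
Total lost output = 374 + 173 + 241 + 228 + 336 = 1352 billion.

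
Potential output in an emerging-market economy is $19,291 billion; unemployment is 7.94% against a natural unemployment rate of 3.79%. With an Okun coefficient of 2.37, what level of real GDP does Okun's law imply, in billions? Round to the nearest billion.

Unemployment gap = 7.94 - 3.79 = 4.15 points, so the output gap is -2.37 × 4.15 = -9.8355%.
Actual GDP = 19291 × (1 - 9.8355/100) = 19291 × 0.901645 ≈ 17394 billion.

$17,394 billion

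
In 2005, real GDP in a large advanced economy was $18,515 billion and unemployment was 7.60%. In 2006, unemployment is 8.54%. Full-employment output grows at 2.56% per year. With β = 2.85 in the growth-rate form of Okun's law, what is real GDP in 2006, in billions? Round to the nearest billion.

Δu = 8.54 - 7.6 = 0.94 points.
Okun's law (growth form): g_Y = g_Y* - β × Δu = 2.56 - 2.85 × (0.94) = 2.56 - 2.679 = -0.119%.
Real GDP in the next year = 18515 × (1 - 0.119/100) = 18515 × 0.99881 ≈ 18493 billion.

$18,493 billion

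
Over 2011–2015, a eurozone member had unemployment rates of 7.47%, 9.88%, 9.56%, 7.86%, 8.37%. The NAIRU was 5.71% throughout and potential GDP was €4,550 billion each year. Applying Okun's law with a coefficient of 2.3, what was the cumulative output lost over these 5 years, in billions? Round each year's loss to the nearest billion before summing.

€1,526 billion

Year 2011: gap = -2.3 × (7.47 - 5.71) = -4.048%, loss ≈ 4550 × 4.048/100 ≈ 184.
Year 2012: gap = -2.3 × (9.88 - 5.71) = -9.591%, loss ≈ 4550 × 9.591/100 ≈ 436.
Year 2013: gap = -2.3 × (9.56 - 5.71) = -8.855%, loss ≈ 4550 × 8.855/100 ≈ 403.
Year 2014: gap = -2.3 × (7.86 - 5.71) = -4.945%, loss ≈ 4550 × 4.945/100 ≈ 225.
Year 2015: gap = -2.3 × (8.37 - 5.71) = -6.118%, loss ≈ 4550 × 6.118/100 ≈ 278.
Total lost output = 184 + 436 + 403 + 225 + 278 = 1526 billion.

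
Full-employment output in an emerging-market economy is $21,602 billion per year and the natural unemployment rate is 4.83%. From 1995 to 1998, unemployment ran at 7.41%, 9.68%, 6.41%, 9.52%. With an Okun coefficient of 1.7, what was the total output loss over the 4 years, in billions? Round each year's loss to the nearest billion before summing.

$5,030 billion

Year 1995: gap = -1.7 × (7.41 - 4.83) = -4.386%, loss ≈ 21602 × 4.386/100 ≈ 947.
Year 1996: gap = -1.7 × (9.68 - 4.83) = -8.245%, loss ≈ 21602 × 8.245/100 ≈ 1781.
Year 1997: gap = -1.7 × (6.41 - 4.83) = -2.686%, loss ≈ 21602 × 2.686/100 ≈ 580.
Year 1998: gap = -1.7 × (9.52 - 4.83) = -7.973%, loss ≈ 21602 × 7.973/100 ≈ 1722.
Total lost output = 947 + 1781 + 580 + 1722 = 5030 billion.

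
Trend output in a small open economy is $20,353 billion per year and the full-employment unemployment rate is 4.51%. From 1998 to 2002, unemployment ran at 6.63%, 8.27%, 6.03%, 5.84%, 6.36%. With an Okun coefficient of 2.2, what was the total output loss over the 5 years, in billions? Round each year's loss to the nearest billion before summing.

Year 1998: gap = -2.2 × (6.63 - 4.51) = -4.664%, loss ≈ 20353 × 4.664/100 ≈ 949.
Year 1999: gap = -2.2 × (8.27 - 4.51) = -8.272%, loss ≈ 20353 × 8.272/100 ≈ 1684.
Year 2000: gap = -2.2 × (6.03 - 4.51) = -3.344%, loss ≈ 20353 × 3.344/100 ≈ 681.
Year 2001: gap = -2.2 × (5.84 - 4.51) = -2.926%, loss ≈ 20353 × 2.926/100 ≈ 596.
Year 2002: gap = -2.2 × (6.36 - 4.51) = -4.07%, loss ≈ 20353 × 4.07/100 ≈ 828.
Total lost output = 949 + 1684 + 681 + 596 + 828 = 4738 billion.

$4,738 billion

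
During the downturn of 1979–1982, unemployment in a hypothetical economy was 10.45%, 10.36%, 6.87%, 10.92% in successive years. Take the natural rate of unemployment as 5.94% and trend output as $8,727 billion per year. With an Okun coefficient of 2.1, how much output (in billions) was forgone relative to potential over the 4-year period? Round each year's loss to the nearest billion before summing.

$2,720 billion

Year 1979: gap = -2.1 × (10.45 - 5.94) = -9.471%, loss ≈ 8727 × 9.471/100 ≈ 827.
Year 1980: gap = -2.1 × (10.36 - 5.94) = -9.282%, loss ≈ 8727 × 9.282/100 ≈ 810.
Year 1981: gap = -2.1 × (6.87 - 5.94) = -1.953%, loss ≈ 8727 × 1.953/100 ≈ 170.
Year 1982: gap = -2.1 × (10.92 - 5.94) = -10.458%, loss ≈ 8727 × 10.458/100 ≈ 913.
Total lost output = 827 + 810 + 170 + 913 = 2720 billion.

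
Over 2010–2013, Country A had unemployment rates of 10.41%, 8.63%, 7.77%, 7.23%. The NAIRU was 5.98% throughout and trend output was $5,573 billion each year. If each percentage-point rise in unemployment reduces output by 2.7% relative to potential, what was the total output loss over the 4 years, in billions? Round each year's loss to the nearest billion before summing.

$1,523 billion

Year 2010: gap = -2.7 × (10.41 - 5.98) = -11.961%, loss ≈ 5573 × 11.961/100 ≈ 667.
Year 2011: gap = -2.7 × (8.63 - 5.98) = -7.155%, loss ≈ 5573 × 7.155/100 ≈ 399.
Year 2012: gap = -2.7 × (7.77 - 5.98) = -4.833%, loss ≈ 5573 × 4.833/100 ≈ 269.
Year 2013: gap = -2.7 × (7.23 - 5.98) = -3.375%, loss ≈ 5573 × 3.375/100 ≈ 188.
Total lost output = 667 + 399 + 269 + 188 = 1523 billion.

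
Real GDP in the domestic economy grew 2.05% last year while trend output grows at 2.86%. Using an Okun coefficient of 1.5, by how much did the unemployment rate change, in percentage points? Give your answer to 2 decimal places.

0.54 percentage points

Growth-rate Okun's law: g_Y = g_Y* - β × Δu, so Δu = (g_Y* - g_Y)/β.
Δu = (2.86 - 2.05)/1.5 = 0.81/1.5 = 0.54 percentage points.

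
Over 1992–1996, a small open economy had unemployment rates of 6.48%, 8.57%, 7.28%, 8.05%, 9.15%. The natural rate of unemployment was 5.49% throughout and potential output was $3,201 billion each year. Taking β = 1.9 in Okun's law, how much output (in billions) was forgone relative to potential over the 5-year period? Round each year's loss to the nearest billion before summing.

Year 1992: gap = -1.9 × (6.48 - 5.49) = -1.881%, loss ≈ 3201 × 1.881/100 ≈ 60.
Year 1993: gap = -1.9 × (8.57 - 5.49) = -5.852%, loss ≈ 3201 × 5.852/100 ≈ 187.
Year 1994: gap = -1.9 × (7.28 - 5.49) = -3.401%, loss ≈ 3201 × 3.401/100 ≈ 109.
Year 1995: gap = -1.9 × (8.05 - 5.49) = -4.864%, loss ≈ 3201 × 4.864/100 ≈ 156.
Year 1996: gap = -1.9 × (9.15 - 5.49) = -6.954%, loss ≈ 3201 × 6.954/100 ≈ 223.
Total lost output = 60 + 187 + 109 + 156 + 223 = 735 billion.

$735 billion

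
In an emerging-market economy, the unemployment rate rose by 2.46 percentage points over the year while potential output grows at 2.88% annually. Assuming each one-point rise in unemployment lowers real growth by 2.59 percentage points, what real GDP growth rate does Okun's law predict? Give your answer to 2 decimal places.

-3.49%

Growth-rate Okun's law: g_Y = g_Y* - β × Δu.
g_Y = 2.88 - 2.59 × (2.46) = 2.88 - 6.3714 = -3.4914%, i.e. -3.49% to 2 d.p.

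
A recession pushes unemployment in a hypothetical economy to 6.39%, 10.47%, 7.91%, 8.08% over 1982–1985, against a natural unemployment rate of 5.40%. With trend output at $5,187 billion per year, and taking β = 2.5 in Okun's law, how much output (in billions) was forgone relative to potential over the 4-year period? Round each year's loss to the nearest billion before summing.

$1,458 billion

Year 1982: gap = -2.5 × (6.39 - 5.4) = -2.475%, loss ≈ 5187 × 2.475/100 ≈ 128.
Year 1983: gap = -2.5 × (10.47 - 5.4) = -12.675%, loss ≈ 5187 × 12.675/100 ≈ 657.
Year 1984: gap = -2.5 × (7.91 - 5.4) = -6.275%, loss ≈ 5187 × 6.275/100 ≈ 325.
Year 1985: gap = -2.5 × (8.08 - 5.4) = -6.7%, loss ≈ 5187 × 6.7/100 ≈ 348.
Total lost output = 128 + 657 + 325 + 348 = 1458 billion.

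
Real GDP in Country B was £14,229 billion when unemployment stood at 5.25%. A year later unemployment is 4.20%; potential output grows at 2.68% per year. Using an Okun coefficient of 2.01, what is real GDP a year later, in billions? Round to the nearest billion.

Δu = 4.2 - 5.25 = -1.05 points.
Okun's law (growth form): g_Y = g_Y* - β × Δu = 2.68 - 2.01 × (-1.05) = 2.68 + 2.1105 = 4.7905%.
Real GDP in the next year = 14229 × (1 + 4.7905/100) = 14229 × 1.047905 ≈ 14911 billion.

£14,911 billion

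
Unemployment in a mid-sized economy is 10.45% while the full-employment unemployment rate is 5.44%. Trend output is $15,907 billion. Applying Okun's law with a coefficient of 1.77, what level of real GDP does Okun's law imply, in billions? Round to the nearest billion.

$14,496 billion

Unemployment gap = 10.45 - 5.44 = 5.01 points, so the output gap is -1.77 × 5.01 = -8.8677%.
Actual GDP = 15907 × (1 - 8.8677/100) = 15907 × 0.911323 ≈ 14496 billion.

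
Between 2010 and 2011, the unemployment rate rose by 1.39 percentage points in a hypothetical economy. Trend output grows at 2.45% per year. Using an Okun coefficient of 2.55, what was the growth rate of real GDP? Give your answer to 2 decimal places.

-1.09%

Growth-rate Okun's law: g_Y = g_Y* - β × Δu.
g_Y = 2.45 - 2.55 × (1.39) = 2.45 - 3.5445 = -1.0945%, i.e. -1.09% to 2 d.p.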